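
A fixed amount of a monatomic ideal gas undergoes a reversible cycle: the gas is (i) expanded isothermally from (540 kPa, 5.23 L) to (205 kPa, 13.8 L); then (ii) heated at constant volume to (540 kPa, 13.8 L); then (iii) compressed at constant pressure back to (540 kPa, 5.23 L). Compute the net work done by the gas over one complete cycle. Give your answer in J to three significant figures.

W_net ≈ -1890 J

Leg (i): W = PᵢVᵢ ln(V_f/Vᵢ) = (2824) ln(13.8/5.23) = 2740 J.
Leg (ii): W = 0.
Leg (iii): W = PΔV = (540)(5.23 − 13.8) = -4628 J.
W_net = 2740 − 4628 = -1888 J.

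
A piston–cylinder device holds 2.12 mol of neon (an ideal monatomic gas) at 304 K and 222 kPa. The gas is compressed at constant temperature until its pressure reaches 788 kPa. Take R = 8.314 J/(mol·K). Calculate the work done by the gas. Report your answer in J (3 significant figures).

Isothermal process: W = nRT ln(V₂/V₁) = nRT ln(P₁/P₂).
W = (2.12)(8.314)(304) × ln(222/788)
  = 5358 × ln(0.2817) = 5358 × -1.267
W_by_gas = -6788 J.

W ≈ -6790 J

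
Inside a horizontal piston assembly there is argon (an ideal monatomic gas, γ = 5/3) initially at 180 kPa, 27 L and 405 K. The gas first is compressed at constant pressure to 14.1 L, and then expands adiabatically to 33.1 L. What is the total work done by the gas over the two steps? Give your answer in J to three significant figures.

Step 1 (isobaric): W = PΔV = (180 kPa)(14.1 − 27 L) = -2322 J.
After step 1: P = 180 kPa, V = 14.1 L, T = 211.5 K.
Step 2 (adiabatic): W = (P₁V₁ − P₂V₂)/(γ−1) = (2538 − 1437)/0.667 = 1652 J.
W_total = -2322 + 1652 = -670.3 J.

W_total ≈ -670 J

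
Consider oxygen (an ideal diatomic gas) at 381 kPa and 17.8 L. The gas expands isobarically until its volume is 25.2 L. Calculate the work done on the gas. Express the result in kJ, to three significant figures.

W ≈ -2.82 kJ

Isobaric: W = P ΔV.
W = (381 kPa)(25.2 − 17.8 L) = (381)(7.4) = 2819 J.
Work on gas = −W_by = -2819 J.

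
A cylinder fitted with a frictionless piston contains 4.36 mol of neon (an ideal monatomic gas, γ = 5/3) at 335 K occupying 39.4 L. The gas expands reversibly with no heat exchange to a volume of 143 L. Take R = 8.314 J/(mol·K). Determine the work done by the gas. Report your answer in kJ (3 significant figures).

W ≈ 10.5 kJ

Adiabatic: TV^(γ−1) = const with γ = 5/3.
T₂ = T₁ (V₁/V₂)^(γ−1) = 335 × (39.4/143)^0.667 = 335 × 0.4234 = 141.8 K.
W_by = nCᵥ(T₁ − T₂) = (4.36)(12.47)(335 − 141.8) = 10502 J.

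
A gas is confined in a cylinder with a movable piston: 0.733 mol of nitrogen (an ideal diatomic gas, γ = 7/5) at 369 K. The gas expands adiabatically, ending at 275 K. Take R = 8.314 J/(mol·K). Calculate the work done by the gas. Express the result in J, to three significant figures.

W ≈ 1430 J

Adiabatic ⇒ Q = 0, so W_by = −ΔU = nCᵥ(T₁ − T₂).
Cᵥ = 5R/2 = 20.79 J/(mol·K).
W = (0.733)(20.79)(369 − 275) = 1432 J.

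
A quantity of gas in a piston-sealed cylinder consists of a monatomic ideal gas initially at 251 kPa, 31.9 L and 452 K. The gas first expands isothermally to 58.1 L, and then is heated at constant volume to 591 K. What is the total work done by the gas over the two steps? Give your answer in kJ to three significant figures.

Step 1 (isothermal): W = P₁V₁ ln(V₂/V₁) = (8007) ln(58.1/31.9) = 4801 J.
Step 2 (isochoric): W = 0 (constant volume).
W_total = 4801 + 0 = 4801 J.

W_total ≈ 4.80 kJ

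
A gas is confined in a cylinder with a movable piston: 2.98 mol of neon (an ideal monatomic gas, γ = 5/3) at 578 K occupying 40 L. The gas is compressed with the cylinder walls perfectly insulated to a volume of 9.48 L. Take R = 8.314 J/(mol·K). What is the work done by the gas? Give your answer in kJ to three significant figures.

Adiabatic: TV^(γ−1) = const with γ = 5/3.
T₂ = T₁ (V₁/V₂)^(γ−1) = 578 × (40/9.48)^0.667 = 578 × 2.611 = 1509 K.
W_by = nCᵥ(T₁ − T₂) = (2.98)(12.47)(578 − 1509) = -34609 J.

W ≈ -34.6 kJ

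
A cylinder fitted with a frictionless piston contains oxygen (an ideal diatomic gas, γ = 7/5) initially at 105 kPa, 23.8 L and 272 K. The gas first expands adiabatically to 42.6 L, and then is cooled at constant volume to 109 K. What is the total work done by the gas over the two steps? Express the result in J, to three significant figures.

W_total ≈ 1300 J

Step 1 (adiabatic): W = (P₁V₁ − P₂V₂)/(γ−1) = (2499 − 1980)/0.4 = 1298 J.
Step 2 (isochoric): W = 0 (constant volume).
W_total = 1298 + 0 = 1298 J.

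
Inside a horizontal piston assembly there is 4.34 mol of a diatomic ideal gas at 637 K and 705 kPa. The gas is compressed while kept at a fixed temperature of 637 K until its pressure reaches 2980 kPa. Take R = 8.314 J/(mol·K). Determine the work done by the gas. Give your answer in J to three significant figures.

W ≈ -33100 J

Isothermal process: W = nRT ln(V₂/V₁) = nRT ln(P₁/P₂).
W = (4.34)(8.314)(637) × ln(705/2980)
  = 22985 × ln(0.2366) = 22985 × -1.441
W_by_gas = -33132 J.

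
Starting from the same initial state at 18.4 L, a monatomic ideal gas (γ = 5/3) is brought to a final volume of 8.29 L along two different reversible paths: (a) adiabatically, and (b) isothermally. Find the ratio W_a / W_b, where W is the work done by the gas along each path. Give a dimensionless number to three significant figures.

W_a / W_b ≈ 1.32

Path (a) adiabatic: W = P₁V₁(1 − (V₁/V₂)^(γ−1))/(γ−1) → W_a/(P₁V₁) = -1.052.
Path (b) isothermal: W = P₁V₁ ln(V₂/V₁) → W_b/(P₁V₁) = -0.7973.
W_a / W_b = -1.052 / -0.7973 = 1.32.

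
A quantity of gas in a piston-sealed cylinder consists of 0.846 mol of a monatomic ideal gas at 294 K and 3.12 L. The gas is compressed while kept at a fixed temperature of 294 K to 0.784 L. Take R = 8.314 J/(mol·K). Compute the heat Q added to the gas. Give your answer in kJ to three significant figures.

Isothermal ⇒ ΔU = 0, so Q = W = nRT ln(V₂/V₁).
Q = (0.846)(8.314)(294) ln(0.784/3.12) = 2068 × -1.381 = -2856 J.

Q ≈ -2.86 kJ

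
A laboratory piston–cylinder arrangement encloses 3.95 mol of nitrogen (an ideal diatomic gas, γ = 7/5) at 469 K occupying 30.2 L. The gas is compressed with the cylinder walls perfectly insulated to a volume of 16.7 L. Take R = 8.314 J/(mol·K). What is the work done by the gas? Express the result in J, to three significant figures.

W ≈ -10300 J

Adiabatic: TV^(γ−1) = const with γ = 7/5.
T₂ = T₁ (V₁/V₂)^(γ−1) = 469 × (30.2/16.7)^0.4 = 469 × 1.267 = 594.4 K.
W_by = nCᵥ(T₁ − T₂) = (3.95)(20.79)(469 − 594.4) = -10297 J.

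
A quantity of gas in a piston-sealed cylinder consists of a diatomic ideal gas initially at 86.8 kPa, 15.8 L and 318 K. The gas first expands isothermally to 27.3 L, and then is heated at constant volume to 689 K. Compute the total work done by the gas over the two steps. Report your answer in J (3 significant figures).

W_total ≈ 750 J

Step 1 (isothermal): W = P₁V₁ ln(V₂/V₁) = (1371) ln(27.3/15.8) = 750 J.
Step 2 (isochoric): W = 0 (constant volume).
W_total = 750 + 0 = 750 J.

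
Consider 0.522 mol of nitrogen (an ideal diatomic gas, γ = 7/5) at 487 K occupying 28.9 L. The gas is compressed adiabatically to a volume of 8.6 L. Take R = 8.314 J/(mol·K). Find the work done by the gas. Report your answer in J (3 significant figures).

W ≈ -3300 J

Adiabatic: TV^(γ−1) = const with γ = 7/5.
T₂ = T₁ (V₁/V₂)^(γ−1) = 487 × (28.9/8.6)^0.4 = 487 × 1.624 = 790.8 K.
W_by = nCᵥ(T₁ − T₂) = (0.522)(20.79)(487 − 790.8) = -3297 J.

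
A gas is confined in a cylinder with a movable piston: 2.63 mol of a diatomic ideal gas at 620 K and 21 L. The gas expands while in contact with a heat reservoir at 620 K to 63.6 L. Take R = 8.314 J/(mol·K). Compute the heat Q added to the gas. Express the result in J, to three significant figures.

Q ≈ 15000 J

Isothermal ⇒ ΔU = 0, so Q = W = nRT ln(V₂/V₁).
Q = (2.63)(8.314)(620) ln(63.6/21) = 13557 × 1.108 = 15022 J.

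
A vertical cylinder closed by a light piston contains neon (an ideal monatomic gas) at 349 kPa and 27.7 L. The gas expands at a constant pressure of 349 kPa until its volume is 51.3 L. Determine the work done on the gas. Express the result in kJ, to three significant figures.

W ≈ -8.24 kJ

Isobaric: W = P ΔV.
W = (349 kPa)(51.3 − 27.7 L) = (349)(23.6) = 8236 J.
Work on gas = −W_by = -8236 J.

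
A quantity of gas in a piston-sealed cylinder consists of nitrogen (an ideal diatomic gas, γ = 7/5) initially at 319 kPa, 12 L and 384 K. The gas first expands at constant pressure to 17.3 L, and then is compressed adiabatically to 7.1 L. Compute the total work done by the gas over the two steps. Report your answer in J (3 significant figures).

W_total ≈ -4210 J

Step 1 (isobaric): W = PΔV = (319 kPa)(17.3 − 12 L) = 1691 J.
After step 1: P = 319 kPa, V = 17.3 L, T = 553.6 K.
Step 2 (adiabatic): W = (P₁V₁ − P₂V₂)/(γ−1) = (5519 − 7880)/0.4 = -5904 J.
W_total = 1691 − 5904 = -4214 J.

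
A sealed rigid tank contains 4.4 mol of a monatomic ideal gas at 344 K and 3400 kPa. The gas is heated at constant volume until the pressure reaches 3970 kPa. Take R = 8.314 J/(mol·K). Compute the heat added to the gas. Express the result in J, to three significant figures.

Constant volume ⇒ W = 0, so Q = ΔU = nCᵥΔT with Cᵥ = 3R/2 = 12.47 J/(mol·K).
At constant V, T₂/T₁ = P₂/P₁ ⇒ ΔT = T₁(P₂/P₁ − 1) = 344·(3970/3400 − 1) = 57.67 K.
ΔU = (4.4)(12.47)(57.67) = 3165 J.

Q ≈ 3160 J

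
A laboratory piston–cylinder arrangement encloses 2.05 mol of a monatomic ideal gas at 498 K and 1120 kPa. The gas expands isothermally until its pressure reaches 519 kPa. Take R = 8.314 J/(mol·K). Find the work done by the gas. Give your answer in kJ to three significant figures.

W ≈ 6.53 kJ

Isothermal process: W = nRT ln(V₂/V₁) = nRT ln(P₁/P₂).
W = (2.05)(8.314)(498) × ln(1120/519)
  = 8488 × ln(2.158) = 8488 × 0.7692
W_by_gas = 6529 J.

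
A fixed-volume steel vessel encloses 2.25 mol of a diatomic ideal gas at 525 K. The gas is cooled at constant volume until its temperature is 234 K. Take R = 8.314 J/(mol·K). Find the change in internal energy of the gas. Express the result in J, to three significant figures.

Constant volume ⇒ W = 0, so Q = ΔU = nCᵥΔT with Cᵥ = 5R/2 = 20.79 J/(mol·K).
ΔU = (2.25)(20.79)(234 − 525) = -13609 J.

ΔU ≈ -13600 J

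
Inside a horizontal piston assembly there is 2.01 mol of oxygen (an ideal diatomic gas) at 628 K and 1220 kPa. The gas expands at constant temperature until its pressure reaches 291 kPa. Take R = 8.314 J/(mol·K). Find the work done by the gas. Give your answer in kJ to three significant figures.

Isothermal process: W = nRT ln(V₂/V₁) = nRT ln(P₁/P₂).
W = (2.01)(8.314)(628) × ln(1220/291)
  = 10495 × ln(4.192) = 10495 × 1.433
W_by_gas = 15042 J.

W ≈ 15.0 kJ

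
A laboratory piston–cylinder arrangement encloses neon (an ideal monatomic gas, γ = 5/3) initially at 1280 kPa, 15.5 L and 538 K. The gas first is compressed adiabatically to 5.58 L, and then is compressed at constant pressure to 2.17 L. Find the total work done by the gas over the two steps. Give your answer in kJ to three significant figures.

W_total ≈ -53.0 kJ

Step 1 (adiabatic): W = (P₁V₁ − P₂V₂)/(γ−1) = (19840 − 39205)/0.667 = -29047 J.
After step 1: P = 7026 kPa, V = 5.58 L, T = 1063 K.
Step 2 (isobaric): W = PΔV = (7026 kPa)(2.17 − 5.58 L) = -23959 J.
W_total = -29047 − 23959 = -53006 J.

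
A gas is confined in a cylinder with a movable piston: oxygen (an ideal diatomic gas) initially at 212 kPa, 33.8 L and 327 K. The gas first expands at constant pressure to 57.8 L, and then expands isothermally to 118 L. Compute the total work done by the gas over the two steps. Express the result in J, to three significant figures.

W_total ≈ 13800 J

Step 1 (isobaric): W = PΔV = (212 kPa)(57.8 − 33.8 L) = 5088 J.
After step 1: P = 212 kPa, V = 57.8 L, T = 559.2 K.
Step 2 (isothermal): W = P₁V₁ ln(V₂/V₁) = (12254) ln(118/57.8) = 8745 J.
W_total = 5088 + 8745 = 13833 J.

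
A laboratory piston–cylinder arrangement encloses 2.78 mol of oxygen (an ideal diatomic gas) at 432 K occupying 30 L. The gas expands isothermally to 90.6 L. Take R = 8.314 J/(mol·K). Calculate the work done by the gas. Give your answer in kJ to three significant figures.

Isothermal: W = nRT ln(V₂/V₁).
W = (2.78)(8.314)(432) × ln(90.6/30)
  = 9985 × 1.105
W_by_gas = 11036 J.

W ≈ 11.0 kJ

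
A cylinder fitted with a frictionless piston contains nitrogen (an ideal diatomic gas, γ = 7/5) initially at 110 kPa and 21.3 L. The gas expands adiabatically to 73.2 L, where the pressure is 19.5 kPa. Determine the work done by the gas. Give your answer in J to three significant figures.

Adiabatic: W = (P₁V₁ − P₂V₂)/(γ − 1) with γ = 7/5.
P₁V₁ = 2343 J, P₂V₂ = 1427 J.
W = (2343 − 1427) / 0.4 = 2289 J.

W ≈ 2290 J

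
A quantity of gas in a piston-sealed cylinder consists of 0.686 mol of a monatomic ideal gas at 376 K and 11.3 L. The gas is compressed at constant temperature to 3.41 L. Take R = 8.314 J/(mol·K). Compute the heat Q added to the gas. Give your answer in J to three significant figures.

Isothermal ⇒ ΔU = 0, so Q = W = nRT ln(V₂/V₁).
Q = (0.686)(8.314)(376) ln(3.41/11.3) = 2144 × -1.198 = -2569 J.

Q ≈ -2570 J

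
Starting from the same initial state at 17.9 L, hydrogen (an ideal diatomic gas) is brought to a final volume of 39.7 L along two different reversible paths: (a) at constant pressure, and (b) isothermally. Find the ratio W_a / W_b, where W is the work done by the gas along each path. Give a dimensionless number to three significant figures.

W_a / W_b ≈ 1.53

Path (a) isobaric: W = P₁(V₂ − V₁) → W_a/(P₁V₁) = 1.218.
Path (b) isothermal: W = P₁V₁ ln(V₂/V₁) → W_b/(P₁V₁) = 0.7966.
W_a / W_b = 1.218 / 0.7966 = 1.529.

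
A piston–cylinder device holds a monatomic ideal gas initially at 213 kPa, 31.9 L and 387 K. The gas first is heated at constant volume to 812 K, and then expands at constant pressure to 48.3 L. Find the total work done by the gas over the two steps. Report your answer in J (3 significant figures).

W_total ≈ 7330 J

Step 1 (isochoric): W = 0 (constant volume).
After step 1: P = 446.9 kPa (V unchanged).
Step 2 (isobaric): W = PΔV = (446.9 kPa)(48.3 − 31.9 L) = 7329 J.
W_total = 0 + 7329 = 7329 J.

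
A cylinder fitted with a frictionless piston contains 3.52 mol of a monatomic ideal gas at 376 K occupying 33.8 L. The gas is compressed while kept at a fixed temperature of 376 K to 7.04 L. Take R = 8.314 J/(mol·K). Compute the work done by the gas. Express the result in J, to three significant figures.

W ≈ -17300 J

Isothermal: W = nRT ln(V₂/V₁).
W = (3.52)(8.314)(376) × ln(7.04/33.8)
  = 11004 × -1.569
W_by_gas = -17263 J.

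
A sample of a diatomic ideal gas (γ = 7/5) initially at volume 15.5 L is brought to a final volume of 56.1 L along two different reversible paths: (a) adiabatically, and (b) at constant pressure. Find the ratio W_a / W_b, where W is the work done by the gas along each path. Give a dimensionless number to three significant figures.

Path (a) adiabatic: W = P₁V₁(1 − (V₁/V₂)^(γ−1))/(γ−1) → W_a/(P₁V₁) = 1.006.
Path (b) isobaric: W = P₁(V₂ − V₁) → W_b/(P₁V₁) = 2.619.
W_a / W_b = 1.006 / 2.619 = 0.3839.

W_a / W_b ≈ 0.384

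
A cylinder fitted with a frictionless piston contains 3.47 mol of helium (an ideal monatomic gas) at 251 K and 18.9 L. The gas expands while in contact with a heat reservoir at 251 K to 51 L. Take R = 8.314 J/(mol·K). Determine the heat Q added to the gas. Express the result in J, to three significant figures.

Isothermal ⇒ ΔU = 0, so Q = W = nRT ln(V₂/V₁).
Q = (3.47)(8.314)(251) ln(51/18.9) = 7241 × 0.9927 = 7188 J.

Q ≈ 7190 J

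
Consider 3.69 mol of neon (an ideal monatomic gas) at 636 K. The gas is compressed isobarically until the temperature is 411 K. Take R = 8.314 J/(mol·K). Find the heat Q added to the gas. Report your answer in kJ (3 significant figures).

Q ≈ -17.3 kJ

Isobaric: W = nRΔT = (3.69)(8.314)(-225) = -6903 J.
ΔU = nCᵥΔT with Cᵥ = 3R/2: ΔU = (3.69)(12.47)(-225) = -10354 J.
Q = ΔU + W = -10354 − 6903 = -17257 J.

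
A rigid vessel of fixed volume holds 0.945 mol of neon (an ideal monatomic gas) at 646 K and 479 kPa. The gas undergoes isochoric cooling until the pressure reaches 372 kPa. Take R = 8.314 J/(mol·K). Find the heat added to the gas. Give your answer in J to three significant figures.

Constant volume ⇒ W = 0, so Q = ΔU = nCᵥΔT with Cᵥ = 3R/2 = 12.47 J/(mol·K).
At constant V, T₂/T₁ = P₂/P₁ ⇒ ΔT = T₁(P₂/P₁ − 1) = 646·(372/479 − 1) = -144.3 K.
ΔU = (0.945)(12.47)(-144.3) = -1701 J.

Q ≈ -1700 J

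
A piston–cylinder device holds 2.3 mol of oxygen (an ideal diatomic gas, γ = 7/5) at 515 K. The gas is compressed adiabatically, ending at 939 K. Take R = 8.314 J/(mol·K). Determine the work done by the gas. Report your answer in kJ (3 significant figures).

Adiabatic ⇒ Q = 0, so W_by = −ΔU = nCᵥ(T₁ − T₂).
Cᵥ = 5R/2 = 20.79 J/(mol·K).
W = (2.3)(20.79)(515 − 939) = -20270 J.

W ≈ -20.3 kJ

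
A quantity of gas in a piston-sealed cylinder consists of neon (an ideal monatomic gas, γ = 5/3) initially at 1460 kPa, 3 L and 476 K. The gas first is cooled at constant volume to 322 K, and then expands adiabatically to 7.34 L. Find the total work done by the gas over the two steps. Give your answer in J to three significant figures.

Step 1 (isochoric): W = 0 (constant volume).
After step 1: P = 987.6 kPa (V unchanged).
Step 2 (adiabatic): W = (P₁V₁ − P₂V₂)/(γ−1) = (2963 − 1632)/0.667 = 1997 J.
W_total = 0 + 1997 = 1997 J.

W_total ≈ 2000 J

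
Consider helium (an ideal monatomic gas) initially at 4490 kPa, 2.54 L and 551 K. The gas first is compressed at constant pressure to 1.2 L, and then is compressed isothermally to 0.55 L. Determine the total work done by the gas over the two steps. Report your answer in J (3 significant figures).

W_total ≈ -10200 J

Step 1 (isobaric): W = PΔV = (4490 kPa)(1.2 − 2.54 L) = -6017 J.
After step 1: P = 4490 kPa, V = 1.2 L, T = 260.3 K.
Step 2 (isothermal): W = P₁V₁ ln(V₂/V₁) = (5388) ln(0.55/1.2) = -4203 J.
W_total = -6017 − 4203 = -10220 J.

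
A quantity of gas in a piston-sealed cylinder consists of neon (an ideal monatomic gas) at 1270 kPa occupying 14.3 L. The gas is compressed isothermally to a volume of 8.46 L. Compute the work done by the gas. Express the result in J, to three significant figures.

W ≈ -9530 J

Isothermal: W = nRT ln(V₂/V₁) = P₁V₁ ln(V₂/V₁).
P₁V₁ = (1270 kPa)(14.3 L) = 18161 J.
W = 18161 × ln(8.46/14.3) = 18161 × -0.5249
W_by_gas = -9533 J.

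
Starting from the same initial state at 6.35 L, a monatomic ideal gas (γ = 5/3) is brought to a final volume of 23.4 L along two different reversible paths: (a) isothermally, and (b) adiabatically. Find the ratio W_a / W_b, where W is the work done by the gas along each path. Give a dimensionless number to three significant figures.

Path (a) isothermal: W = P₁V₁ ln(V₂/V₁) → W_a/(P₁V₁) = 1.304.
Path (b) adiabatic: W = P₁V₁(1 − (V₁/V₂)^(γ−1))/(γ−1) → W_b/(P₁V₁) = 0.8713.
W_a / W_b = 1.304 / 0.8713 = 1.497.

W_a / W_b ≈ 1.50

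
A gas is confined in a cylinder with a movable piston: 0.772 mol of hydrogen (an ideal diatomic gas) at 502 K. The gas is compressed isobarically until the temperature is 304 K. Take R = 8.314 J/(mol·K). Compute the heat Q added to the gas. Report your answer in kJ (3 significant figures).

Isobaric: W = nRΔT = (0.772)(8.314)(-198) = -1271 J.
ΔU = nCᵥΔT with Cᵥ = 5R/2: ΔU = (0.772)(20.79)(-198) = -3177 J.
Q = ΔU + W = -3177 − 1271 = -4448 J.

Q ≈ -4.45 kJ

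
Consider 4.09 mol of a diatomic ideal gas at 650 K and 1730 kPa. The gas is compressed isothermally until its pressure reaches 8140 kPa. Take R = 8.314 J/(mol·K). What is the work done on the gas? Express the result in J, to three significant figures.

Isothermal process: W = nRT ln(V₂/V₁) = nRT ln(P₁/P₂).
W = (4.09)(8.314)(650) × ln(1730/8140)
  = 22103 × ln(0.2125) = 22103 × -1.549
W_by_gas = -34230 J; work on gas = −W_by = 34230 J.

W ≈ 34200 J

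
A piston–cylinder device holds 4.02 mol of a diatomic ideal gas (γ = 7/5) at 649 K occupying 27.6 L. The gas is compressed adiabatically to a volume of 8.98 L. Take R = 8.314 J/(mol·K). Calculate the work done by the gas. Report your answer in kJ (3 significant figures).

Adiabatic: TV^(γ−1) = const with γ = 7/5.
T₂ = T₁ (V₁/V₂)^(γ−1) = 649 × (27.6/8.98)^0.4 = 649 × 1.567 = 1017 K.
W_by = nCᵥ(T₁ − T₂) = (4.02)(20.79)(649 − 1017) = -30744 J.

W ≈ -30.7 kJ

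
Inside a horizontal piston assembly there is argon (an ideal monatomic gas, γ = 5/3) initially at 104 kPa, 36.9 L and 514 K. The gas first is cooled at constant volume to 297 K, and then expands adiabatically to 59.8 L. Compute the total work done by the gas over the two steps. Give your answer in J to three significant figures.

Step 1 (isochoric): W = 0 (constant volume).
After step 1: P = 60.09 kPa (V unchanged).
Step 2 (adiabatic): W = (P₁V₁ − P₂V₂)/(γ−1) = (2217 − 1607)/0.667 = 915.4 J.
W_total = 0 + 915.4 = 915.4 J.

W_total ≈ 915 J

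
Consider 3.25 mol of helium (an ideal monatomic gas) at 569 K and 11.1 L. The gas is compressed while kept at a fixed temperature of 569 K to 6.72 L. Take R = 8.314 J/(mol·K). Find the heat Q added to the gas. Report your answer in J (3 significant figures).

Isothermal ⇒ ΔU = 0, so Q = W = nRT ln(V₂/V₁).
Q = (3.25)(8.314)(569) ln(6.72/11.1) = 15375 × -0.5019 = -7716 J.

Q ≈ -7720 J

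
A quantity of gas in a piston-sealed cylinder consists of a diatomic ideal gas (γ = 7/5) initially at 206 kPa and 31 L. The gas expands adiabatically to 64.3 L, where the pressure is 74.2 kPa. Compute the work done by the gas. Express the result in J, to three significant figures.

Adiabatic: W = (P₁V₁ − P₂V₂)/(γ − 1) with γ = 7/5.
P₁V₁ = 6386 J, P₂V₂ = 4771 J.
W = (6386 − 4771) / 0.4 = 4037 J.

W ≈ 4040 J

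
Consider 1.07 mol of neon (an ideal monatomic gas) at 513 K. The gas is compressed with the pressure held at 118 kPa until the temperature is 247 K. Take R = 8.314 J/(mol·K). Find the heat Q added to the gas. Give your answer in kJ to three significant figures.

Isobaric: W = nRΔT = (1.07)(8.314)(-266) = -2366 J.
ΔU = nCᵥΔT with Cᵥ = 3R/2: ΔU = (1.07)(12.47)(-266) = -3549 J.
Q = ΔU + W = -3549 − 2366 = -5916 J.

Q ≈ -5.92 kJ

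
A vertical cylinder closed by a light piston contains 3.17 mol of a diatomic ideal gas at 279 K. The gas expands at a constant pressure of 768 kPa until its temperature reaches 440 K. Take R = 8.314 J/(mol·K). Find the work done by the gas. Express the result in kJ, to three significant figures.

Isobaric: W = P ΔV = nR ΔT.
W = (3.17)(8.314)(440 − 279) = 4243 J.

W ≈ 4.24 kJ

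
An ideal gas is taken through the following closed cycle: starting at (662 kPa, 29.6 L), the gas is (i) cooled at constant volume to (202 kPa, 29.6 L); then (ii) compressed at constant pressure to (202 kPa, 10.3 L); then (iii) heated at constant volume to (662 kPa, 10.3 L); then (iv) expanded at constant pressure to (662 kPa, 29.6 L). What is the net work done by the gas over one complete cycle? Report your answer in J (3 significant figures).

W_net ≈ 8880 J

Constant-volume legs do no work.
W(ii) = (202)(10.3 − 29.6) = -3899 J; W(iv) = (662)(29.6 − 10.3) = 12777 J.
W_net = -3899 + 12777 = 8878 J (the clockwise enclosed area).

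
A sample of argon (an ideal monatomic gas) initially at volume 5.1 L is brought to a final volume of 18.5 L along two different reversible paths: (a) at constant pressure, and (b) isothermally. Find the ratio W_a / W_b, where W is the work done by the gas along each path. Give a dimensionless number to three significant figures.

W_a / W_b ≈ 2.04

Path (a) isobaric: W = P₁(V₂ − V₁) → W_a/(P₁V₁) = 2.627.
Path (b) isothermal: W = P₁V₁ ln(V₂/V₁) → W_b/(P₁V₁) = 1.289.
W_a / W_b = 2.627 / 1.289 = 2.039.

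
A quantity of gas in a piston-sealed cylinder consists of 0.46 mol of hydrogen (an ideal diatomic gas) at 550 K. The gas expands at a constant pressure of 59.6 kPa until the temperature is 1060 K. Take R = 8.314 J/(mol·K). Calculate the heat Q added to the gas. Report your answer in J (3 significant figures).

Q ≈ 6830 J

Isobaric: W = nRΔT = (0.46)(8.314)(510) = 1950 J.
ΔU = nCᵥΔT with Cᵥ = 5R/2: ΔU = (0.46)(20.79)(510) = 4876 J.
Q = ΔU + W = 4876 + 1950 = 6827 J.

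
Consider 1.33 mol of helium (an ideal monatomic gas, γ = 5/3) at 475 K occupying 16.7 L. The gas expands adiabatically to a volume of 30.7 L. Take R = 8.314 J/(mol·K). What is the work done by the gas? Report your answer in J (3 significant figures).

Adiabatic: TV^(γ−1) = const with γ = 5/3.
T₂ = T₁ (V₁/V₂)^(γ−1) = 475 × (16.7/30.7)^0.667 = 475 × 0.6664 = 316.5 K.
W_by = nCᵥ(T₁ − T₂) = (1.33)(12.47)(475 − 316.5) = 2628 J.

W ≈ 2630 J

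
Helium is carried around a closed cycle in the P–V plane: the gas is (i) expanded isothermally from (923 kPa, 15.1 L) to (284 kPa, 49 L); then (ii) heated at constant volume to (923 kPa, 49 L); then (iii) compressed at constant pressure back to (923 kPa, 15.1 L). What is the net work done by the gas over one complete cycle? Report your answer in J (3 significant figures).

W_net ≈ -14900 J

Leg (i): W = PᵢVᵢ ln(V_f/Vᵢ) = (13937) ln(49/15.1) = 16406 J.
Leg (ii): W = 0.
Leg (iii): W = PΔV = (923)(15.1 − 49) = -31290 J.
W_net = 16406 − 31290 = -14884 J.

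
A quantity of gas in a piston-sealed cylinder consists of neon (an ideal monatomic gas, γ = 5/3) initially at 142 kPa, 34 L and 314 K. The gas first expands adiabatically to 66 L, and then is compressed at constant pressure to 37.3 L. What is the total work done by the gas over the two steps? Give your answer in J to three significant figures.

W_total ≈ 1240 J

Step 1 (adiabatic): W = (P₁V₁ − P₂V₂)/(γ−1) = (4828 − 3103)/0.667 = 2588 J.
After step 1: P = 47.01 kPa, V = 66 L, T = 201.8 K.
Step 2 (isobaric): W = PΔV = (47.01 kPa)(37.3 − 66 L) = -1349 J.
W_total = 2588 − 1349 = 1239 J.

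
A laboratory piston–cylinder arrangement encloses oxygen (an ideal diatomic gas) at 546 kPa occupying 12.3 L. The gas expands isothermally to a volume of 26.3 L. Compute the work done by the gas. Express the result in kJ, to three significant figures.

W ≈ 5.10 kJ

Isothermal: W = nRT ln(V₂/V₁) = P₁V₁ ln(V₂/V₁).
P₁V₁ = (546 kPa)(12.3 L) = 6716 J.
W = 6716 × ln(26.3/12.3) = 6716 × 0.76
W_by_gas = 5104 J.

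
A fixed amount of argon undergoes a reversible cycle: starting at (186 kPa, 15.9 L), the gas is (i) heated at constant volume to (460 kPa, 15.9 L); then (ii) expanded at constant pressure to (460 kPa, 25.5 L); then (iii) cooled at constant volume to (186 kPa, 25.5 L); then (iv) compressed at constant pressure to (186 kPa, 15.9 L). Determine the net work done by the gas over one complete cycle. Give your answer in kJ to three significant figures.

Constant-volume legs do no work.
W(ii) = (460)(25.5 − 15.9) = 4416 J; W(iv) = (186)(15.9 − 25.5) = -1786 J.
W_net = 4416 − 1786 = 2630 J (the clockwise enclosed area).

W_net ≈ 2.63 kJ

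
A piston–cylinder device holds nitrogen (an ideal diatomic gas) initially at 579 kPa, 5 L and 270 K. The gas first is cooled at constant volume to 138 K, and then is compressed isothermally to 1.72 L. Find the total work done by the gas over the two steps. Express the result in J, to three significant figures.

W_total ≈ -1580 J

Step 1 (isochoric): W = 0 (constant volume).
After step 1: P = 295.9 kPa (V unchanged).
Step 2 (isothermal): W = P₁V₁ ln(V₂/V₁) = (1480) ln(1.72/5) = -1579 J.
W_total = 0 − 1579 = -1579 J.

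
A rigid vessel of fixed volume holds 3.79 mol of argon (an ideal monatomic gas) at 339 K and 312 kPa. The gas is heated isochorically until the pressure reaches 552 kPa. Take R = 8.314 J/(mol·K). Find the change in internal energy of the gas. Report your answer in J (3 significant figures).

ΔU ≈ 12300 J

Constant volume ⇒ W = 0, so Q = ΔU = nCᵥΔT with Cᵥ = 3R/2 = 12.47 J/(mol·K).
At constant V, T₂/T₁ = P₂/P₁ ⇒ ΔT = T₁(P₂/P₁ − 1) = 339·(552/312 − 1) = 260.8 K.
ΔU = (3.79)(12.47)(260.8) = 12325 J.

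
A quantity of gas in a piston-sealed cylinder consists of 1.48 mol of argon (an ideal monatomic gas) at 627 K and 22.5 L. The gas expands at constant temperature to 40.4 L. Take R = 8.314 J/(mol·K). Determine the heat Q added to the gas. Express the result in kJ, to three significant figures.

Q ≈ 4.52 kJ

Isothermal ⇒ ΔU = 0, so Q = W = nRT ln(V₂/V₁).
Q = (1.48)(8.314)(627) ln(40.4/22.5) = 7715 × 0.5853 = 4516 J.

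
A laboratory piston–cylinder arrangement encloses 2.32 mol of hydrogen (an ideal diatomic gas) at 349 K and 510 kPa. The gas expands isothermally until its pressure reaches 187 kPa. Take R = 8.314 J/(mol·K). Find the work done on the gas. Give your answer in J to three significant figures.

W ≈ -6750 J

Isothermal process: W = nRT ln(V₂/V₁) = nRT ln(P₁/P₂).
W = (2.32)(8.314)(349) × ln(510/187)
  = 6732 × ln(2.727) = 6732 × 1.003
W_by_gas = 6754 J; work on gas = −W_by = -6754 J.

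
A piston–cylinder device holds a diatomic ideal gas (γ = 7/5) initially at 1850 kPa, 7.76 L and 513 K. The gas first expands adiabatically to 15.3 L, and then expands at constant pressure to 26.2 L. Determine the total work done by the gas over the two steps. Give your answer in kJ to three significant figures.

Step 1 (adiabatic): W = (P₁V₁ − P₂V₂)/(γ−1) = (14356 − 10942)/0.4 = 8535 J.
After step 1: P = 715.2 kPa, V = 15.3 L, T = 391 K.
Step 2 (isobaric): W = PΔV = (715.2 kPa)(26.2 − 15.3 L) = 7795 J.
W_total = 8535 + 7795 = 16330 J.

W_total ≈ 16.3 kJ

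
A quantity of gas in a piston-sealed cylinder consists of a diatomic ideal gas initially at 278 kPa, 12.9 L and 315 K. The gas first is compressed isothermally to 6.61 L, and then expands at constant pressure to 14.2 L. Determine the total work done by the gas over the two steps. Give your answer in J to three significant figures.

W_total ≈ 1720 J

Step 1 (isothermal): W = P₁V₁ ln(V₂/V₁) = (3586) ln(6.61/12.9) = -2398 J.
After step 1: P = 542.5 kPa, V = 6.61 L, T = 315 K.
Step 2 (isobaric): W = PΔV = (542.5 kPa)(14.2 − 6.61 L) = 4118 J.
W_total = -2398 + 4118 = 1720 J.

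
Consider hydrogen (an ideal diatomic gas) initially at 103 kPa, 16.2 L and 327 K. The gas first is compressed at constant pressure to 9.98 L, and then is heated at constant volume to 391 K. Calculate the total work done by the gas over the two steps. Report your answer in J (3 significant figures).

W_total ≈ -641 J

Step 1 (isobaric): W = PΔV = (103 kPa)(9.98 − 16.2 L) = -640.7 J.
Step 2 (isochoric): W = 0 (constant volume).
W_total = -640.7 + 0 = -640.7 J.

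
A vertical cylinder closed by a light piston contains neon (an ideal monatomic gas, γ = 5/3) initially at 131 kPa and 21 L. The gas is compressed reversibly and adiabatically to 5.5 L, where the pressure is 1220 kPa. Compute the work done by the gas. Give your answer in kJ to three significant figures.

Adiabatic: W = (P₁V₁ − P₂V₂)/(γ − 1) with γ = 5/3.
P₁V₁ = 2751 J, P₂V₂ = 6710 J.
W = (2751 − 6710) / 0.6667 = -5938 J.

W ≈ -5.94 kJ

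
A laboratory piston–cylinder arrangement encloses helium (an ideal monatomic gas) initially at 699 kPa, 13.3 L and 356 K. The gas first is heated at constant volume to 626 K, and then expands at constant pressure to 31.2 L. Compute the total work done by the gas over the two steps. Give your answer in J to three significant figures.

Step 1 (isochoric): W = 0 (constant volume).
After step 1: P = 1229 kPa (V unchanged).
Step 2 (isobaric): W = PΔV = (1229 kPa)(31.2 − 13.3 L) = 22002 J.
W_total = 0 + 22002 = 22002 J.

W_total ≈ 22000 J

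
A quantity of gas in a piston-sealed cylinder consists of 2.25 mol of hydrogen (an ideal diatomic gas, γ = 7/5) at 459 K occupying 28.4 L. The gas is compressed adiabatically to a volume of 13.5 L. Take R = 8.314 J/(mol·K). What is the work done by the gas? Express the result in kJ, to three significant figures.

W ≈ -7.44 kJ

Adiabatic: TV^(γ−1) = const with γ = 7/5.
T₂ = T₁ (V₁/V₂)^(γ−1) = 459 × (28.4/13.5)^0.4 = 459 × 1.346 = 618 K.
W_by = nCᵥ(T₁ − T₂) = (2.25)(20.79)(459 − 618) = -7437 J.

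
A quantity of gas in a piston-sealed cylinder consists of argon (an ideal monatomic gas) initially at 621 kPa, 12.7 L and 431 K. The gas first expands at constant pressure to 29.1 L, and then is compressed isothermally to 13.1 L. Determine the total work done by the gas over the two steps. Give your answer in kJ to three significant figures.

W_total ≈ -4.24 kJ

Step 1 (isobaric): W = PΔV = (621 kPa)(29.1 − 12.7 L) = 10184 J.
After step 1: P = 621 kPa, V = 29.1 L, T = 987.6 K.
Step 2 (isothermal): W = P₁V₁ ln(V₂/V₁) = (18071) ln(13.1/29.1) = -14423 J.
W_total = 10184 − 14423 = -4239 J.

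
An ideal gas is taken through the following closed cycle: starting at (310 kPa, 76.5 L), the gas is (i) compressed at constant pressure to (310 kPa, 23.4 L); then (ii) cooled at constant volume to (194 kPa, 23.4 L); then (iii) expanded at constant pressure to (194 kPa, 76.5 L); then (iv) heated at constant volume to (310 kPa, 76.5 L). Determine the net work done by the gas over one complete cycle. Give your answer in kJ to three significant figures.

Constant-volume legs do no work.
W(i) = (310)(23.4 − 76.5) = -16461 J; W(iii) = (194)(76.5 − 23.4) = 10301 J.
W_net = -16461 + 10301 = -6160 J (the counter-clockwise enclosed area).

W_net ≈ -6.16 kJ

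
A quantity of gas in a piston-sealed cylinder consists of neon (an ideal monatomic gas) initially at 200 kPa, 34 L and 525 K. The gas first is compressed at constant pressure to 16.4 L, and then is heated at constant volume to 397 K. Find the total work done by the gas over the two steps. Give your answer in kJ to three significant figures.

W_total ≈ -3.52 kJ

Step 1 (isobaric): W = PΔV = (200 kPa)(16.4 − 34 L) = -3520 J.
Step 2 (isochoric): W = 0 (constant volume).
W_total = -3520 + 0 = -3520 J.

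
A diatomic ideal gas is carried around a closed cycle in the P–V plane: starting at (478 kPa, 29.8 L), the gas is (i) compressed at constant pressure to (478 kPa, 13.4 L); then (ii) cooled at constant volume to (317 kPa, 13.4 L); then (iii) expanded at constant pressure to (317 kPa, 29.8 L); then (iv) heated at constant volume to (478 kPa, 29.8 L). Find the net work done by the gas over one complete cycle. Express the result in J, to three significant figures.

Constant-volume legs do no work.
W(i) = (478)(13.4 − 29.8) = -7839 J; W(iii) = (317)(29.8 − 13.4) = 5199 J.
W_net = -7839 + 5199 = -2640 J (the counter-clockwise enclosed area).

W_net ≈ -2640 J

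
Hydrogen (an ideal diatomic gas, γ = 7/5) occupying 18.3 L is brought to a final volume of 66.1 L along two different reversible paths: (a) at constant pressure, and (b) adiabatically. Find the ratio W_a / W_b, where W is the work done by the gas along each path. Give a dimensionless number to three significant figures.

W_a / W_b ≈ 2.60

Path (a) isobaric: W = P₁(V₂ − V₁) → W_a/(P₁V₁) = 2.612.
Path (b) adiabatic: W = P₁V₁(1 − (V₁/V₂)^(γ−1))/(γ−1) → W_b/(P₁V₁) = 1.004.
W_a / W_b = 2.612 / 1.004 = 2.601.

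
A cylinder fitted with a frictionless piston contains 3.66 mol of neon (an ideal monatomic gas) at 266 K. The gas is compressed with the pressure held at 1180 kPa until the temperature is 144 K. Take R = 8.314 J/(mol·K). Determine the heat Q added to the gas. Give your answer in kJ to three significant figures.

Isobaric: W = nRΔT = (3.66)(8.314)(-122) = -3712 J.
ΔU = nCᵥΔT with Cᵥ = 3R/2: ΔU = (3.66)(12.47)(-122) = -5569 J.
Q = ΔU + W = -5569 − 3712 = -9281 J.

Q ≈ -9.28 kJ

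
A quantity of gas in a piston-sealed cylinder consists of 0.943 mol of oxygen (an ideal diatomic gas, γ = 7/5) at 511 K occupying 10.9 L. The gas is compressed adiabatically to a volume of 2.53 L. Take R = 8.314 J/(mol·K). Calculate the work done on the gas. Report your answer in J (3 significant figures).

Adiabatic: TV^(γ−1) = const with γ = 7/5.
T₂ = T₁ (V₁/V₂)^(γ−1) = 511 × (10.9/2.53)^0.4 = 511 × 1.794 = 916.5 K.
W_by = nCᵥ(T₁ − T₂) = (0.943)(20.79)(511 − 916.5) = -7948 J.
Work on gas = −W_by = 7948 J.

W ≈ 7950 J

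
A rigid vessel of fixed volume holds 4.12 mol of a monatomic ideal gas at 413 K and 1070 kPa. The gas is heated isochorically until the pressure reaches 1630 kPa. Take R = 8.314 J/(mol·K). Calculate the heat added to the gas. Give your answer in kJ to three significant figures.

Constant volume ⇒ W = 0, so Q = ΔU = nCᵥΔT with Cᵥ = 3R/2 = 12.47 J/(mol·K).
At constant V, T₂/T₁ = P₂/P₁ ⇒ ΔT = T₁(P₂/P₁ − 1) = 413·(1630/1070 − 1) = 216.1 K.
ΔU = (4.12)(12.47)(216.1) = 11106 J.

Q ≈ 11.1 kJ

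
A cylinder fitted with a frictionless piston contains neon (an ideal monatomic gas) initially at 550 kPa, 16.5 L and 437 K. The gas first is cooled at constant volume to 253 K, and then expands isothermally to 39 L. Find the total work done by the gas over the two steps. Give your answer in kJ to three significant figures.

W_total ≈ 4.52 kJ

Step 1 (isochoric): W = 0 (constant volume).
After step 1: P = 318.4 kPa (V unchanged).
Step 2 (isothermal): W = P₁V₁ ln(V₂/V₁) = (5254) ln(39/16.5) = 4519 J.
W_total = 0 + 4519 = 4519 J.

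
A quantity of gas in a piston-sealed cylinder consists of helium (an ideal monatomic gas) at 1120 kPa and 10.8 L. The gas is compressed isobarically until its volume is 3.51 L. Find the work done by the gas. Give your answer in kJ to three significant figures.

W ≈ -8.16 kJ

Isobaric: W = P ΔV.
W = (1120 kPa)(3.51 − 10.8 L) = (1120)(-7.29) = -8165 J.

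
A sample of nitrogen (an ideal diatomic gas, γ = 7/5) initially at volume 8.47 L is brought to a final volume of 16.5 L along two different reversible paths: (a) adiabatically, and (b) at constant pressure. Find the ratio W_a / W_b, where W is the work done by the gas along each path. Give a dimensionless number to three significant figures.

Path (a) adiabatic: W = P₁V₁(1 − (V₁/V₂)^(γ−1))/(γ−1) → W_a/(P₁V₁) = 0.5853.
Path (b) isobaric: W = P₁(V₂ − V₁) → W_b/(P₁V₁) = 0.9481.
W_a / W_b = 0.5853 / 0.9481 = 0.6174.

W_a / W_b ≈ 0.617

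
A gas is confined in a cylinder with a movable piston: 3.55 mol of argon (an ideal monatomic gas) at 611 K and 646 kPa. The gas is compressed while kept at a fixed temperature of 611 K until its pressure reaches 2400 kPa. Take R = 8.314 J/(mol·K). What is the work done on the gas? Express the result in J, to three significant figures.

Isothermal process: W = nRT ln(V₂/V₁) = nRT ln(P₁/P₂).
W = (3.55)(8.314)(611) × ln(646/2400)
  = 18033 × ln(0.2692) = 18033 × -1.312
W_by_gas = -23668 J; work on gas = −W_by = 23668 J.

W ≈ 23700 J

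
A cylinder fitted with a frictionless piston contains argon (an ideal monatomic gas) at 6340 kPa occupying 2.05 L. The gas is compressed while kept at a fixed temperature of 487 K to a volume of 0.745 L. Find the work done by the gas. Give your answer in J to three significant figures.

Isothermal: W = nRT ln(V₂/V₁) = P₁V₁ ln(V₂/V₁).
P₁V₁ = (6340 kPa)(2.05 L) = 12997 J.
W = 12997 × ln(0.745/2.05) = 12997 × -1.012
W_by_gas = -13156 J.

W ≈ -13200 J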